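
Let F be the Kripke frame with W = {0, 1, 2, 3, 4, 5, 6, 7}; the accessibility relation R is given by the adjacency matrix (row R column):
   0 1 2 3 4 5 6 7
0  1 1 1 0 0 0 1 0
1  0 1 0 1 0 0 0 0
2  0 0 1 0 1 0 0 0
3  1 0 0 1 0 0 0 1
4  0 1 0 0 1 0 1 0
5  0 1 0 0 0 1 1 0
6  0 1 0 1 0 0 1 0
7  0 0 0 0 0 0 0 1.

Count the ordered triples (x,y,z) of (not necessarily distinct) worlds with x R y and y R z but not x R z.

Enumerating: (0,1,3), (0,2,4), (0,6,3), (1,3,0), (1,3,7), (2,4,1), (2,4,6), (3,0,1), (3,0,2), (3,0,6), (4,1,3), (4,6,3), (5,1,3), (5,6,3), (6,3,0), (6,3,7).

16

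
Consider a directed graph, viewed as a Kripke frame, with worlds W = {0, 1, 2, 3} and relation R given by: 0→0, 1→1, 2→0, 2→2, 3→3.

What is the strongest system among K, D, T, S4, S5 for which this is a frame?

Serial (axiom D): yes — every world has a successor (e.g. 0 R 0).
Reflexive (axiom T): yes — every world is R-related to itself.
Transitive (axiom 4): yes — every two-step R-path is closed by a direct edge.
Euclidean (axiom 5): no — 2 R 0 and 2 R 2, but not 0 R 2.
So F validates K, D, T, S4; S5 would additionally require R to be Euclidean. The strongest is S4.

S4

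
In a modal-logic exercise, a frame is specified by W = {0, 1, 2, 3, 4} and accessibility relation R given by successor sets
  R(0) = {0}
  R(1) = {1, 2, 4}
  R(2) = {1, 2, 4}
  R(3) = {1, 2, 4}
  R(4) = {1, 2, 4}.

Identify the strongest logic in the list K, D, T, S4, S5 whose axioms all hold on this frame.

D

Serial (axiom D): yes — every world has a successor (e.g. 0 R 0).
Reflexive (axiom T): no — 3 is not related to itself.
Transitive (axiom 4): yes — every two-step R-path is closed by a direct edge.
Euclidean (axiom 5): yes — any two successors of a common world are R-related.
So F validates K, D; T would additionally require R to be reflexive. The strongest is D.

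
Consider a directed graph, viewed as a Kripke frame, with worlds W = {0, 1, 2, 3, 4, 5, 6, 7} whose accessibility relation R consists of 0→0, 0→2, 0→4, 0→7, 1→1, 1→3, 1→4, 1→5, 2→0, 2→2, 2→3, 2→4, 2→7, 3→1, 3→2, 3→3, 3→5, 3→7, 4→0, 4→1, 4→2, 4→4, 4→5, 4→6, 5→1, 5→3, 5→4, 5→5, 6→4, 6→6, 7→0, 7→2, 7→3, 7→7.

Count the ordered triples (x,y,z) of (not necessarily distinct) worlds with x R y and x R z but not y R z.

Enumerating: (0,4,7), (0,7,4), (1,3,4), (1,4,3), (2,0,3), (2,3,0), (2,3,4), (2,4,3), (2,4,7), (2,7,4), (3,1,2), (3,1,7), … and 26 more.
Total: 38.

38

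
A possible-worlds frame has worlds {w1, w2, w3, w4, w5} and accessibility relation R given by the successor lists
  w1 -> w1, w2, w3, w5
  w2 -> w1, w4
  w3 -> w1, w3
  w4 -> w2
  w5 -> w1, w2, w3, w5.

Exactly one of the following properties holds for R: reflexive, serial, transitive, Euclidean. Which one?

Reflexive: no — w2 is not related to itself.
Serial: yes — every world has a successor (e.g. w1 R w1).
Transitive: no — w1 R w2 and w2 R w4, but not w1 R w4.
Euclidean: no — w1 R w2 and w1 R w3, but not w2 R w3.
Only serial holds.

serial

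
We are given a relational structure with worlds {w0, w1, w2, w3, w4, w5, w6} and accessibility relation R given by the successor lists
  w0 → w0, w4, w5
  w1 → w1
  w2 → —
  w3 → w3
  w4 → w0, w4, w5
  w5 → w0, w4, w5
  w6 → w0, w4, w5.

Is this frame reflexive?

Reflexive: no — w2 is not related to itself.

No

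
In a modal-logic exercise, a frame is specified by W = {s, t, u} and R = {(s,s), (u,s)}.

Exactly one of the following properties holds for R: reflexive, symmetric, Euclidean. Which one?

Euclidean

Reflexive: no — t is not related to itself.
Symmetric: no — u R s but not s R u.
Euclidean: yes — any two successors of a common world are R-related.
Only Euclidean holds.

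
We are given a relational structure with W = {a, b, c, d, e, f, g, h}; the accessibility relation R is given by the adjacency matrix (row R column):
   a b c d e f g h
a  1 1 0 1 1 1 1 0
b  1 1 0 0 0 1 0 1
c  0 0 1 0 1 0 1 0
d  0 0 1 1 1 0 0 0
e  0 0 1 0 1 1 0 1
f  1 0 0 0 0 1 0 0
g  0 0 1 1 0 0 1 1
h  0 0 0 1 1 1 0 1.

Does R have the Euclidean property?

Euclidean: no — a R b and a R d, but not b R d.

No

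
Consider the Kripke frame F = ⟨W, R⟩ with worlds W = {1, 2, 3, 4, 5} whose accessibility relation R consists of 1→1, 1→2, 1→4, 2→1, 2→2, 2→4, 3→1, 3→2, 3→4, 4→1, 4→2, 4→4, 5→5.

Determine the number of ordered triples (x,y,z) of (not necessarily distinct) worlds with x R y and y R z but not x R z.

0

R is transitive; there are no such tuples.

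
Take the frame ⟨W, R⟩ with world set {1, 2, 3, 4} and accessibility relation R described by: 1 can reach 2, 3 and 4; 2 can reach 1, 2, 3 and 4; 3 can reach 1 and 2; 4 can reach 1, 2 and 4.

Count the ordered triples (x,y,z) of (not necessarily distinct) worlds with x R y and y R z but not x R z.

9

Enumerating: (1,2,1), (1,3,1), (1,4,1), (3,1,3), (3,1,4), (3,2,3), (3,2,4), (4,1,3), (4,2,3).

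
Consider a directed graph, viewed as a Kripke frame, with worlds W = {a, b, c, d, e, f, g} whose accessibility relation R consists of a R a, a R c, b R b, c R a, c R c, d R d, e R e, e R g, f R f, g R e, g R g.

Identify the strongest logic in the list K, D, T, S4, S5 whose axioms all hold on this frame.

Serial (axiom D): yes — every world has a successor (e.g. a R a).
Reflexive (axiom T): yes — every world is R-related to itself.
Transitive (axiom 4): yes — every two-step R-path is closed by a direct edge.
Euclidean (axiom 5): yes — any two successors of a common world are R-related.
So F validates K, D, T, S4, S5. The strongest is S5.

S5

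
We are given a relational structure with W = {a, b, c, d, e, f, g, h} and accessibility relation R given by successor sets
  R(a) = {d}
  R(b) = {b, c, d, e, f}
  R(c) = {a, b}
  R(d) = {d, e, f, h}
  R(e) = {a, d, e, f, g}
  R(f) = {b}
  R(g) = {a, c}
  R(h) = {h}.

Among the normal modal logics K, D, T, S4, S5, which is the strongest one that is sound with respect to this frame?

Serial (axiom D): yes — every world has a successor (e.g. a R d).
Reflexive (axiom T): no — a is not related to itself.
Transitive (axiom 4): no — a R d and d R e, but not a R e.
Euclidean (axiom 5): no — b R c and b R d, but not c R d.
So F validates K, D; T would additionally require R to be reflexive. The strongest is D.

D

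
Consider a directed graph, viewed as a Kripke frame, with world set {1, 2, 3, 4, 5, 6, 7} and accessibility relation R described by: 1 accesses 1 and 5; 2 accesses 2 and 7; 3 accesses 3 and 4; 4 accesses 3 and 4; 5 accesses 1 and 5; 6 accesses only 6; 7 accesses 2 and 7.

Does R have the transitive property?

Yes

Transitive: yes — every two-step R-path is closed by a direct edge.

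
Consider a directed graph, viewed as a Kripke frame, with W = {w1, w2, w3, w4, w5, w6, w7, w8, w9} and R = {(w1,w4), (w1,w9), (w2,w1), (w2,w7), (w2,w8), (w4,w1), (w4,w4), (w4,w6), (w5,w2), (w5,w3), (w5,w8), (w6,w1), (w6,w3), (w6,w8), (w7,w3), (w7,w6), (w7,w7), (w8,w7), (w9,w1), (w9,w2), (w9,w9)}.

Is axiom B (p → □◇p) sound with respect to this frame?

No

By correspondence theory, B is valid on a frame iff R is symmetric.
Symmetric: no — w2 R w1 but not w1 R w2.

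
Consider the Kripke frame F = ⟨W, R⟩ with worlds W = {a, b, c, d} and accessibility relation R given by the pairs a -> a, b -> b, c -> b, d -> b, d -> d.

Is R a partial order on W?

Reflexive: no — c is not related to itself.
Transitive: yes — every two-step R-path is closed by a direct edge.
Antisymmetric: yes — no distinct pair is related both ways.
So R is not a partial order.

No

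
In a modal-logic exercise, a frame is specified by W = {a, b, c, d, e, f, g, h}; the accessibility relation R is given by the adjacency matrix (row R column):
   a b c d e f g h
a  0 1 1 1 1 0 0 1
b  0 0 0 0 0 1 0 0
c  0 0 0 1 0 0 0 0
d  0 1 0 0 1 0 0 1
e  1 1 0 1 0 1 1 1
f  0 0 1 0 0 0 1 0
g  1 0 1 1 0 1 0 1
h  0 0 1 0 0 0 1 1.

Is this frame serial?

Yes

Serial: yes — every world has a successor (e.g. a R b).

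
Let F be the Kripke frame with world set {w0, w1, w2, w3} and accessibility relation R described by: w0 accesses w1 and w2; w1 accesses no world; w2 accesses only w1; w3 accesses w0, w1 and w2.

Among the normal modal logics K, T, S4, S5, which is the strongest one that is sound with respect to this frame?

Reflexive (axiom T): no — w0 is not related to itself.
Transitive (axiom 4): yes — every two-step R-path is closed by a direct edge.
Euclidean (axiom 5): no — w0 R w1 and w0 R w2, but not w1 R w2.
So F validates K; T would additionally require R to be reflexive. The strongest is K.

K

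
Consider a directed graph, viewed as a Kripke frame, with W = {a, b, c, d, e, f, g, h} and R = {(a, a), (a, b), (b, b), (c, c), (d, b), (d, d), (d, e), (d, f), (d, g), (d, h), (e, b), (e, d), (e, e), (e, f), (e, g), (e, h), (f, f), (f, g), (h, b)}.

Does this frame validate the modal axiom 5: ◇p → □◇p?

The schema 5 characterises exactly the Euclidean frames.
Euclidean: no — d R b and d R e, but not b R e.

No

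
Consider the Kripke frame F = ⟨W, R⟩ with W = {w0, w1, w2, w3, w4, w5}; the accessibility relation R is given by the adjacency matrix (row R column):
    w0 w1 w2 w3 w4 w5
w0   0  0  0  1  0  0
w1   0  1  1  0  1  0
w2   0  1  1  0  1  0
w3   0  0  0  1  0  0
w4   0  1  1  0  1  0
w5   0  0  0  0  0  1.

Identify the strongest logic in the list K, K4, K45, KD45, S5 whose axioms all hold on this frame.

Transitive (axiom 4): yes — every two-step R-path is closed by a direct edge.
Euclidean (axiom 5): yes — any two successors of a common world are R-related.
Serial (axiom D): yes — every world has a successor (e.g. w0 R w3).
Reflexive (axiom T): no — w0 is not related to itself.
So F validates K, K4, K45, KD45; S5 would additionally require R to be reflexive. The strongest is KD45.

KD45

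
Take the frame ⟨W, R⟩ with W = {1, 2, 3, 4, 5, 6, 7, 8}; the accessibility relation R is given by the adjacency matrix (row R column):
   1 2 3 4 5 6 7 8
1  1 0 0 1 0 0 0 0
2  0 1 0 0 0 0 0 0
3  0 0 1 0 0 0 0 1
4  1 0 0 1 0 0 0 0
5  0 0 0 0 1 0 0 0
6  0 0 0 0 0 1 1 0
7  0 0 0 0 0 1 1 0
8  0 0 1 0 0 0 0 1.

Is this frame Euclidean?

Euclidean: yes — any two successors of a common world are R-related.

Yes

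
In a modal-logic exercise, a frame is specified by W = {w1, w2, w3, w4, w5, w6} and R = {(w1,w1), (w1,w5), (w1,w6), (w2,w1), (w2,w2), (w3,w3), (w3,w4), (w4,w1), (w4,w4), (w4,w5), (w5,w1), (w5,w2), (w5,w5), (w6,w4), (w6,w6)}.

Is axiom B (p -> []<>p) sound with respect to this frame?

No

Axiom B corresponds to the accessibility relation being symmetric.
Symmetric: no — w1 R w6 but not w6 R w1.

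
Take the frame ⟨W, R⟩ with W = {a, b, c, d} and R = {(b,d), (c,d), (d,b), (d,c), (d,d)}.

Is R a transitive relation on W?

No

Transitive: no — b R d and d R c, but not b R c.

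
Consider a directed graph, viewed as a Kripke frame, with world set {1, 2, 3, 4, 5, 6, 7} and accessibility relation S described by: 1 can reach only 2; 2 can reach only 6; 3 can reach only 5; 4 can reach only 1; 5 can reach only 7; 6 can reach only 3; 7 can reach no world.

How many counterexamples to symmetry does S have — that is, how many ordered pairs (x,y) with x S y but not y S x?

6

Enumerating: (1,2), (2,6), (3,5), (4,1), (5,7), (6,3).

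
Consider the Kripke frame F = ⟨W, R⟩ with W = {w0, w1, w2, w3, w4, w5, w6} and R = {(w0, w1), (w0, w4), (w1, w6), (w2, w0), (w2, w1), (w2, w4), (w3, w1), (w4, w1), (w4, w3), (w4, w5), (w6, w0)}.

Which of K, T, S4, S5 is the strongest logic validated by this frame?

Reflexive (axiom T): no — w0 is not related to itself.
Transitive (axiom 4): no — w0 R w1 and w1 R w6, but not w0 R w6.
Euclidean (axiom 5): no — w0 R w1 and w0 R w4, but not w1 R w4.
So F validates K; T would additionally require R to be reflexive. The strongest is K.

K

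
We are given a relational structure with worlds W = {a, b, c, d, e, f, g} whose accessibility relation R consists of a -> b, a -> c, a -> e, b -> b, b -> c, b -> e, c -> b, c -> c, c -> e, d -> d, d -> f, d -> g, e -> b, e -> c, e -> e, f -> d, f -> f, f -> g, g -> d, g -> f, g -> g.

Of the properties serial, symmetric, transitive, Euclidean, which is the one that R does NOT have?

symmetric

Serial: yes — every world has a successor (e.g. a R b).
Symmetric: no — a R b but not b R a.
Transitive: yes — every two-step R-path is closed by a direct edge.
Euclidean: yes — any two successors of a common world are R-related.
Only symmetric fails.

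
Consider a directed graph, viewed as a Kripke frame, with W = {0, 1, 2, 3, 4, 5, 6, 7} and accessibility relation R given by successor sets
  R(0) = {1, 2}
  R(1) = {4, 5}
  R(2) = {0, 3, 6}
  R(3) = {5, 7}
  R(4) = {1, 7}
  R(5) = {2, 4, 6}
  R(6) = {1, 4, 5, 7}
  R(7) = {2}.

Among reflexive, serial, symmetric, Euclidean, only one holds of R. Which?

Reflexive: no — 0 is not related to itself.
Serial: yes — every world has a successor (e.g. 0 R 1).
Symmetric: no — 0 R 1 but not 1 R 0.
Euclidean: no — 0 R 1 and 0 R 2, but not 1 R 2.
Only serial holds.

serial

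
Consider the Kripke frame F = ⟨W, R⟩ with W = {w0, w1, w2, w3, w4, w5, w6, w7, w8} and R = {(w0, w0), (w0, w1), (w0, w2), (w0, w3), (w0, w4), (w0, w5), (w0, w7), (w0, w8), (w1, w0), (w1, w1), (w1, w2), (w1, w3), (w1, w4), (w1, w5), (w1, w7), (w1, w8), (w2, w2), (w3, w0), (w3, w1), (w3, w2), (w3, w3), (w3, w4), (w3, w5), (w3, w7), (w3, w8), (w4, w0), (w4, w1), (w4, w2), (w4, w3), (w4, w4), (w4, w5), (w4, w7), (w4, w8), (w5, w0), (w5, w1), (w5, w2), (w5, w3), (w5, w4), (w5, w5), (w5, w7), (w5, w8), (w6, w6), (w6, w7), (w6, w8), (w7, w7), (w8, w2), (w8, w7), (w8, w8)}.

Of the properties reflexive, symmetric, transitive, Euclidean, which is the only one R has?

Reflexive: yes — every world is R-related to itself.
Symmetric: no — w0 R w2 but not w2 R w0.
Transitive: no — w6 R w8 and w8 R w2, but not w6 R w2.
Euclidean: no — w0 R w2 and w0 R w1, but not w2 R w1.
Only reflexive holds.

reflexive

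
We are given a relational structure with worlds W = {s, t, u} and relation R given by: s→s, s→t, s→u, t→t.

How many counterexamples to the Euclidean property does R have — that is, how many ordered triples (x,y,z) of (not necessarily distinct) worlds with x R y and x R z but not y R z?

5

Enumerating: (s,t,s), (s,t,u), (s,u,s), (s,u,t), (s,u,u).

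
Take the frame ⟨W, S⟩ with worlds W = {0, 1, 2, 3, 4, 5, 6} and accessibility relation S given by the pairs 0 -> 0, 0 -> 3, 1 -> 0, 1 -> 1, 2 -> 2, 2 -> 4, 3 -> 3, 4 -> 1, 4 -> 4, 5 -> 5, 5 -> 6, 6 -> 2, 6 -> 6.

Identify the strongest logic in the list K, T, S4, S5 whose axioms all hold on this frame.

T

Reflexive (axiom T): yes — every world is S-related to itself.
Transitive (axiom 4): no — 1 S 0 and 0 S 3, but not 1 S 3.
Euclidean (axiom 5): no — 0 S 3 and 0 S 0, but not 3 S 0.
So F validates K, T; S4 would additionally require S to be transitive. The strongest is T.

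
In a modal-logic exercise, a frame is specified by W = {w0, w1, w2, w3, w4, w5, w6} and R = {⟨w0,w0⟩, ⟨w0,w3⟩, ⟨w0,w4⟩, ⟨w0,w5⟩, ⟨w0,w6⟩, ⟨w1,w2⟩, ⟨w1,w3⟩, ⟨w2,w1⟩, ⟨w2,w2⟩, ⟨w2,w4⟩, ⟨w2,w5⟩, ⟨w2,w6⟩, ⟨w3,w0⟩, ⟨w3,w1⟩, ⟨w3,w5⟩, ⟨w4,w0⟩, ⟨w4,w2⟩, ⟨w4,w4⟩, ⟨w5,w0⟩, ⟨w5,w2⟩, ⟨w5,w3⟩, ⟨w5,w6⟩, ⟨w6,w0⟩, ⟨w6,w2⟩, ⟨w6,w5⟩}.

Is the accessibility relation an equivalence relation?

No

Reflexive: no — w1 is not related to itself.
Symmetric: yes — every pair in R has its reverse in R.
Transitive: no — w0 R w3 and w3 R w1, but not w0 R w1.
So R is not an equivalence relation.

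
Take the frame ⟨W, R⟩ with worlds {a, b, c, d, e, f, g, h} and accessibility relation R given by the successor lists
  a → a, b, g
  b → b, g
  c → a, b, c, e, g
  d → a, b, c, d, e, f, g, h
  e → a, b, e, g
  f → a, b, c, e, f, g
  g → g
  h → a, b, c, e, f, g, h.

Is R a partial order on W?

Reflexive: yes — every world is R-related to itself.
Transitive: yes — every two-step R-path is closed by a direct edge.
Antisymmetric: yes — no distinct pair is related both ways.
So R is a partial order.

Yes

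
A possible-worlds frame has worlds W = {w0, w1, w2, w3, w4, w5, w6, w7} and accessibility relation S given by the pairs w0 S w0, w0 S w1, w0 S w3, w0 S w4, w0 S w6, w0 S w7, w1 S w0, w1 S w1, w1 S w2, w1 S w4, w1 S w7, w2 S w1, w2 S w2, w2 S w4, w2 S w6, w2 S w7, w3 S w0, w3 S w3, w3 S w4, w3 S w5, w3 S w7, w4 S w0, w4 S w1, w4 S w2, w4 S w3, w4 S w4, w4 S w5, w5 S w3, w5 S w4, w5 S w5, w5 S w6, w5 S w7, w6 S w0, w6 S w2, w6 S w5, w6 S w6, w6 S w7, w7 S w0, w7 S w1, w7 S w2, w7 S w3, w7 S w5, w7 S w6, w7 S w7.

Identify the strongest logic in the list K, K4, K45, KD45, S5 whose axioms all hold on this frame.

K

Transitive (axiom 4): no — w0 S w1 and w1 S w2, but not w0 S w2.
Euclidean (axiom 5): no — w0 S w1 and w0 S w3, but not w1 S w3.
Serial (axiom D): yes — every world has a successor (e.g. w0 S w0).
Reflexive (axiom T): yes — every world is S-related to itself.
So F validates K; K4 would additionally require S to be transitive. The strongest is K.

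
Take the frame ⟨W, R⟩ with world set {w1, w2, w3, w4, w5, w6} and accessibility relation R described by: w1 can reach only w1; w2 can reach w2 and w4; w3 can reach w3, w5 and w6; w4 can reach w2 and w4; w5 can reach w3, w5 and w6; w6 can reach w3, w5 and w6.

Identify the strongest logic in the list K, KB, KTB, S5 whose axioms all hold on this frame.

S5

Symmetric (axiom B): yes — every pair in R has its reverse in R.
Reflexive (axiom T): yes — every world is R-related to itself.
Euclidean (axiom 5): yes — any two successors of a common world are R-related.
So F validates K, KB, KTB, S5. The strongest is S5.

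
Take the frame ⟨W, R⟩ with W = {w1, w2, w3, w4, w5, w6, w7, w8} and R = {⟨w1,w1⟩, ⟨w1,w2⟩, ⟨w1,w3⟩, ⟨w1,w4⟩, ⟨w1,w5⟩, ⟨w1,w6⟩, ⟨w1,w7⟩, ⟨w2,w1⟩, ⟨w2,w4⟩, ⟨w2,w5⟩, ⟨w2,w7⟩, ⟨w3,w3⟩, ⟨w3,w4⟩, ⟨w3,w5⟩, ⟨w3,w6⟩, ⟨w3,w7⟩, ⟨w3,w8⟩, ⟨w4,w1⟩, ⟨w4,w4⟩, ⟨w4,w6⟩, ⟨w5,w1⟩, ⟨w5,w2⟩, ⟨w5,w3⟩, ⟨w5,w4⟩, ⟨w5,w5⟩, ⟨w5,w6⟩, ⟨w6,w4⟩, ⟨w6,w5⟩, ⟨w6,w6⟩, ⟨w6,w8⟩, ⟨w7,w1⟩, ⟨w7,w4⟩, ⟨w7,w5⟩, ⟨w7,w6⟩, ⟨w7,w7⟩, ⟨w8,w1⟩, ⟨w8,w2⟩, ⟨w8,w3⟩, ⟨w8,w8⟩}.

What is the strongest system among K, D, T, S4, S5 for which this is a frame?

Serial (axiom D): yes — every world has a successor (e.g. w1 R w1).
Reflexive (axiom T): no — w2 is not related to itself.
Transitive (axiom 4): no — w1 R w3 and w3 R w8, but not w1 R w8.
Euclidean (axiom 5): no — w1 R w2 and w1 R w3, but not w2 R w3.
So F validates K, D; T would additionally require R to be reflexive. The strongest is D.

D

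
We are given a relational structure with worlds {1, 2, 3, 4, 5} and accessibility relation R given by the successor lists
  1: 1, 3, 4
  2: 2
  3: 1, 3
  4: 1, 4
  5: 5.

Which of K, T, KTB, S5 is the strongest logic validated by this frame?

KTB

Reflexive (axiom T): yes — every world is R-related to itself.
Symmetric (axiom B): yes — every pair in R has its reverse in R.
Euclidean (axiom 5): no — 1 R 3 and 1 R 4, but not 3 R 4.
So F validates K, T, KTB; S5 would additionally require R to be Euclidean. The strongest is KTB.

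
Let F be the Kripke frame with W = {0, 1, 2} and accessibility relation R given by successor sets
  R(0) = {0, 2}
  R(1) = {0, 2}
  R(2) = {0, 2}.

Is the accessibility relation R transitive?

Yes

Transitive: yes — every two-step R-path is closed by a direct edge.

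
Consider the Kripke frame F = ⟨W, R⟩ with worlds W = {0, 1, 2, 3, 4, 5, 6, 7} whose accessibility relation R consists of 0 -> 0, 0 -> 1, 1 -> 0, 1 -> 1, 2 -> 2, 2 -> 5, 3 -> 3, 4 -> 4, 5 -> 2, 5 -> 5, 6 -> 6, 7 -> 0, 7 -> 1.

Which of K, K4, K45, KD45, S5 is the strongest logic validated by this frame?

KD45

Transitive (axiom 4): yes — every two-step R-path is closed by a direct edge.
Euclidean (axiom 5): yes — any two successors of a common world are R-related.
Serial (axiom D): yes — every world has a successor (e.g. 0 R 0).
Reflexive (axiom T): no — 7 is not related to itself.
So F validates K, K4, K45, KD45; S5 would additionally require R to be reflexive. The strongest is KD45.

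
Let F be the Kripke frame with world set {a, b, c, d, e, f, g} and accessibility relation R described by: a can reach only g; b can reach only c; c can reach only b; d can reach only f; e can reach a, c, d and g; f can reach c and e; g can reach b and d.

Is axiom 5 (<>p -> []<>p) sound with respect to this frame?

No

The schema 5 characterises exactly the Euclidean frames.
Euclidean: no — e R a and e R c, but not a R c.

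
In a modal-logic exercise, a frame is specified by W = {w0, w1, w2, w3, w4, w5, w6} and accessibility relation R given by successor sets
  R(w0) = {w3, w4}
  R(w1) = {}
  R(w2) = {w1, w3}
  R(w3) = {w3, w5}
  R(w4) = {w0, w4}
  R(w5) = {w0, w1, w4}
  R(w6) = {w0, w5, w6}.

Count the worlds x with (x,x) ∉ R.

4

Enumerating: w0, w1, w2, w5.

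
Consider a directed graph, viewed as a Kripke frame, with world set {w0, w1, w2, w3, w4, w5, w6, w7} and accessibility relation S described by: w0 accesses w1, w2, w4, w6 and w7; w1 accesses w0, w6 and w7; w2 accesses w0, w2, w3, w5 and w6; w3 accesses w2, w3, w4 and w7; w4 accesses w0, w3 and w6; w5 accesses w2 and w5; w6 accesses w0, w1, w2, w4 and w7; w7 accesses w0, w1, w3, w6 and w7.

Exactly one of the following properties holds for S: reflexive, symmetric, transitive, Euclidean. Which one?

symmetric

Reflexive: no — w0 is not related to itself.
Symmetric: yes — every pair in S has its reverse in S.
Transitive: no — w0 S w2 and w2 S w3, but not w0 S w3.
Euclidean: no — w0 S w1 and w0 S w2, but not w1 S w2.
Only symmetric holds.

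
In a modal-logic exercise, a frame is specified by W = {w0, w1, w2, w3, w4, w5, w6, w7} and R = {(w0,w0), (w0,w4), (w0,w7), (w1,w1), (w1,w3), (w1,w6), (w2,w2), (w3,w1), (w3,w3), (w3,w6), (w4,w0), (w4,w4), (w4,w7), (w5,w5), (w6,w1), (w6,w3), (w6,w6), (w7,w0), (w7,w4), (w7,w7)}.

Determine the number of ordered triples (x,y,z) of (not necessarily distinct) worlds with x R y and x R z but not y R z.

R is Euclidean; there are no such tuples.

0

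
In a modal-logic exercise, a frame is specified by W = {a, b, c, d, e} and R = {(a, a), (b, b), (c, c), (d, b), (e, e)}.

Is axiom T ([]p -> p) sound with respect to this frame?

Axiom T corresponds to the accessibility relation being reflexive.
Reflexive: no — d is not related to itself.

No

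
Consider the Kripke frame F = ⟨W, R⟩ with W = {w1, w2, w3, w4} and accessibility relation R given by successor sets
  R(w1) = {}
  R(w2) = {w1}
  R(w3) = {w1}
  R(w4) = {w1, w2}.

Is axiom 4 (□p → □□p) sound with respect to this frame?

Yes

The schema 4 characterises exactly the transitive frames.
Transitive: yes — every two-step R-path is closed by a direct edge.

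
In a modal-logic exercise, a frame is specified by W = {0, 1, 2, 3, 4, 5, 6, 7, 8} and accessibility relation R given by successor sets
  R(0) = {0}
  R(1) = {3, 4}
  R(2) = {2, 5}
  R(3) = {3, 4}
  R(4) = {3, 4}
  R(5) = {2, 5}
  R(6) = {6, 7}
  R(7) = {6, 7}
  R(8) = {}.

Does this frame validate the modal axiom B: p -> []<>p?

The schema B characterises exactly the symmetric frames.
Symmetric: no — 1 R 3 but not 3 R 1.

No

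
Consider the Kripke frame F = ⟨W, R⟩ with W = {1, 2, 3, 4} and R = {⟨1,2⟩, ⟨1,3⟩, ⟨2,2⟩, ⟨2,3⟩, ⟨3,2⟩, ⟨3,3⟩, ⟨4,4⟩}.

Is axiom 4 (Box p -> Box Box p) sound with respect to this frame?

The schema 4 characterises exactly the transitive frames.
Transitive: yes — every two-step R-path is closed by a direct edge.

Yes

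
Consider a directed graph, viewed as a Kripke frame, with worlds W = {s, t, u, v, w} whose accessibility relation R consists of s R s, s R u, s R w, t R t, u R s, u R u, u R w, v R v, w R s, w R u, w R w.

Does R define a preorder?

Yes

Reflexive: yes — every world is R-related to itself.
Transitive: yes — every two-step R-path is closed by a direct edge.
So R is a preorder.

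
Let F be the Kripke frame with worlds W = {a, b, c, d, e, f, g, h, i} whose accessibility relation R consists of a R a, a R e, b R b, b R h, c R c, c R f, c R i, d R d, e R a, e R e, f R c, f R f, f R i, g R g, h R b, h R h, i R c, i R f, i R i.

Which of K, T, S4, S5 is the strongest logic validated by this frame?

S5

Reflexive (axiom T): yes — every world is R-related to itself.
Transitive (axiom 4): yes — every two-step R-path is closed by a direct edge.
Euclidean (axiom 5): yes — any two successors of a common world are R-related.
So F validates K, T, S4, S5. The strongest is S5.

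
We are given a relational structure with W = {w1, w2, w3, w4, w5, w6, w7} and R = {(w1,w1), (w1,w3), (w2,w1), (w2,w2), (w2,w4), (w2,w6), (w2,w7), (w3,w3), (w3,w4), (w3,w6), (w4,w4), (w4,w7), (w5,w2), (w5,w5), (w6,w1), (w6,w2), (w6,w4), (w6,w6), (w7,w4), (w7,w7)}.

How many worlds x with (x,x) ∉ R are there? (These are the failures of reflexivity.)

R is reflexive; there are no such worlds.

0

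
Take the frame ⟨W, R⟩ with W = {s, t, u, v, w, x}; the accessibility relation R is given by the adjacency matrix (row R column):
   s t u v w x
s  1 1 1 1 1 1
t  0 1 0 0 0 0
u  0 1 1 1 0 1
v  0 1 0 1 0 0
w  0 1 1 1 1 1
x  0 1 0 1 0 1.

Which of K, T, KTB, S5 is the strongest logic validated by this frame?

Reflexive (axiom T): yes — every world is R-related to itself.
Symmetric (axiom B): no — s R t but not t R s.
Euclidean (axiom 5): no — s R t and s R u, but not t R u.
So F validates K, T; KTB would additionally require R to be symmetric. The strongest is T.

T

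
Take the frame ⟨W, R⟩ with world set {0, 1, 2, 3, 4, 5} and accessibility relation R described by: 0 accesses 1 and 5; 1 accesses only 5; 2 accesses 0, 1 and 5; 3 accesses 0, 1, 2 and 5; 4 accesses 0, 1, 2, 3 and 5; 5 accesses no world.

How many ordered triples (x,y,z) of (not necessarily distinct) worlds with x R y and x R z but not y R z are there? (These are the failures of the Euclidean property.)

35

Enumerating: (0,1,1), (0,5,1), (0,5,5), (1,5,5), (2,0,0), (2,1,0), (2,1,1), (2,5,0), (2,5,1), (2,5,5), (3,0,0), (3,0,2), … and 23 more.
Total: 35.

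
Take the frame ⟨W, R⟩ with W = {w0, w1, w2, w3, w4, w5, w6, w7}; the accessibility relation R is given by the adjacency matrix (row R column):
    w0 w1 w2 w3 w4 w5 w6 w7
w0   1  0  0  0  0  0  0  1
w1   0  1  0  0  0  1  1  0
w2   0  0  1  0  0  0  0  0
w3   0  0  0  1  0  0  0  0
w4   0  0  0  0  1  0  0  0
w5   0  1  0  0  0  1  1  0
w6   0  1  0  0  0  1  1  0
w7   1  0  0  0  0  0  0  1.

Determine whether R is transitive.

Transitive: yes — every two-step R-path is closed by a direct edge.

Yes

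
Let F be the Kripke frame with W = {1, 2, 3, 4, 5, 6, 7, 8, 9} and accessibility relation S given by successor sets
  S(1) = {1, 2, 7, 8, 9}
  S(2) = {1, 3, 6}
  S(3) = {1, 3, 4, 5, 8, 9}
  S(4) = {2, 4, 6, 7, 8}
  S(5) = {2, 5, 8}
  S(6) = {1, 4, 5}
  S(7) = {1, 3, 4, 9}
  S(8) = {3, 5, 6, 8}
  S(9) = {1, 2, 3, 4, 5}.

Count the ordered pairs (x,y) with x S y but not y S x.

17

Enumerating: (1,8), (2,3), (2,6), (3,1), (3,4), (3,5), (4,2), (4,8), (5,2), (6,1), (6,5), (7,3), (7,9), (8,6), (9,2), (9,4), (9,5).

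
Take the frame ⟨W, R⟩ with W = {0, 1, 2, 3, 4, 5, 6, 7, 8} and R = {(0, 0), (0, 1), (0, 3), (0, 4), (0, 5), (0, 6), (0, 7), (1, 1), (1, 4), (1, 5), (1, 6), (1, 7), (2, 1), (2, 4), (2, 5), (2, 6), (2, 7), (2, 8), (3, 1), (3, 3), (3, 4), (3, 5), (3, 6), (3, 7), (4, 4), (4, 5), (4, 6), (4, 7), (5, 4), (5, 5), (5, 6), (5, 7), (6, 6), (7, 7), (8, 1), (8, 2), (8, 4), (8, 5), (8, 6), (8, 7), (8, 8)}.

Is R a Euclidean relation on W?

Euclidean: no — 0 R 1 and 0 R 3, but not 1 R 3.

No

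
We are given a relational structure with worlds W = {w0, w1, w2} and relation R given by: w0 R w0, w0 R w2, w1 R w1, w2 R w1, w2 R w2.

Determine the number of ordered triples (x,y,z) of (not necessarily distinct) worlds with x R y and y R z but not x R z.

1

Enumerating: (w0,w2,w1).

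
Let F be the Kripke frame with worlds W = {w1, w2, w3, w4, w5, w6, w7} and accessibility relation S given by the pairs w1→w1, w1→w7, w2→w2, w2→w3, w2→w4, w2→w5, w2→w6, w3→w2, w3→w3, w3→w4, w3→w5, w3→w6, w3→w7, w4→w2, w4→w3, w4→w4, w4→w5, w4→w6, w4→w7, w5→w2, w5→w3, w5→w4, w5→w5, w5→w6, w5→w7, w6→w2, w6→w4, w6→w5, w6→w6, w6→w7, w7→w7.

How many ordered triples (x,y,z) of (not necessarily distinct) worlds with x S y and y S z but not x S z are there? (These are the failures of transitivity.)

7

Enumerating: (w2,w3,w7), (w2,w4,w7), (w2,w5,w7), (w2,w6,w7), (w6,w2,w3), (w6,w4,w3), (w6,w5,w3).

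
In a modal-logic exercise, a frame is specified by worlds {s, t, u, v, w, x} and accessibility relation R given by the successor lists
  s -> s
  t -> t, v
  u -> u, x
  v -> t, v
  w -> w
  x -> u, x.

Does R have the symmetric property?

Symmetric: yes — every pair in R has its reverse in R.

Yes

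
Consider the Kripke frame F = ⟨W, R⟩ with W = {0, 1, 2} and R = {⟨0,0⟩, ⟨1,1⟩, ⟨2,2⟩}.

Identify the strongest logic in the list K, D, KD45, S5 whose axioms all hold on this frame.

S5

Serial (axiom D): yes — every world has a successor (e.g. 0 R 0).
Euclidean (axiom 5): yes — any two successors of a common world are R-related.
Transitive (axiom 4): yes — every two-step R-path is closed by a direct edge.
Reflexive (axiom T): yes — every world is R-related to itself.
So F validates K, D, KD45, S5. The strongest is S5.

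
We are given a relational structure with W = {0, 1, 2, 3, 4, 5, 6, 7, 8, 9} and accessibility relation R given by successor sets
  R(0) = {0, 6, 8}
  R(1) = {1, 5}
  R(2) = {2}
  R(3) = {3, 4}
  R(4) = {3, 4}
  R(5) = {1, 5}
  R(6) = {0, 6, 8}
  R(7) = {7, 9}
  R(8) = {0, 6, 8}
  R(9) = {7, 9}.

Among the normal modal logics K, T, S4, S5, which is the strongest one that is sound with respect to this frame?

S5

Reflexive (axiom T): yes — every world is R-related to itself.
Transitive (axiom 4): yes — every two-step R-path is closed by a direct edge.
Euclidean (axiom 5): yes — any two successors of a common world are R-related.
So F validates K, T, S4, S5. The strongest is S5.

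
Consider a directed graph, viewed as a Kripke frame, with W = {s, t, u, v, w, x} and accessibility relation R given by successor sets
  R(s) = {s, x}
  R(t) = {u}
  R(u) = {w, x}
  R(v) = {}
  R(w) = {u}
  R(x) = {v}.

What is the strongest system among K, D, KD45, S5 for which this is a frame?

K

Serial (axiom D): no — v has no R-successor.
Euclidean (axiom 5): no — u R w and u R x, but not w R x.
Transitive (axiom 4): no — s R x and x R v, but not s R v.
Reflexive (axiom T): no — t is not related to itself.
So F validates K; D would additionally require R to be serial. The strongest is K.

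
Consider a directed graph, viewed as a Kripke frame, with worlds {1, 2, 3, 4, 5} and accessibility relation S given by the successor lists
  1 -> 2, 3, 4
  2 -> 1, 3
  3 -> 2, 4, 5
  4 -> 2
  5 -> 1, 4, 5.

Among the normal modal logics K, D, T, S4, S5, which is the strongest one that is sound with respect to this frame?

D

Serial (axiom D): yes — every world has a successor (e.g. 1 S 2).
Reflexive (axiom T): no — 1 is not related to itself.
Transitive (axiom 4): no — 1 S 3 and 3 S 5, but not 1 S 5.
Euclidean (axiom 5): no — 1 S 2 and 1 S 4, but not 2 S 4.
So F validates K, D; T would additionally require S to be reflexive. The strongest is D.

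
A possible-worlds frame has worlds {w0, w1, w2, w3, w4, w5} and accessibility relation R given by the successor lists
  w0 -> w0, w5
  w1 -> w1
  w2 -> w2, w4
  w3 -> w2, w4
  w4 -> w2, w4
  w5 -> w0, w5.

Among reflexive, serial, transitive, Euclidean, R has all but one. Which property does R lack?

reflexive

Reflexive: no — w3 is not related to itself.
Serial: yes — every world has a successor (e.g. w0 R w0).
Transitive: yes — every two-step R-path is closed by a direct edge.
Euclidean: yes — any two successors of a common world are R-related.
Only reflexive fails.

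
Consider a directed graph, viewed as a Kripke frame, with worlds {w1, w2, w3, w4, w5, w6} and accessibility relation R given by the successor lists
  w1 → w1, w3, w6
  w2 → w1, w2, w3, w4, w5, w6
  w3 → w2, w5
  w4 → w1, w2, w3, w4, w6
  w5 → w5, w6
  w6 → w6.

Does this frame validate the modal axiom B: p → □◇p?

No

The schema B characterises exactly the symmetric frames.
Symmetric: no — w1 R w3 but not w3 R w1.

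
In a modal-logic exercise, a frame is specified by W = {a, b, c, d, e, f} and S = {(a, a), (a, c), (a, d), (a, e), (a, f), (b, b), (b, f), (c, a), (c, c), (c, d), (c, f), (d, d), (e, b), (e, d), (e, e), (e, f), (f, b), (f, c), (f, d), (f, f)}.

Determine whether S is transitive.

Transitive: no — a S e and e S b, but not a S b.

No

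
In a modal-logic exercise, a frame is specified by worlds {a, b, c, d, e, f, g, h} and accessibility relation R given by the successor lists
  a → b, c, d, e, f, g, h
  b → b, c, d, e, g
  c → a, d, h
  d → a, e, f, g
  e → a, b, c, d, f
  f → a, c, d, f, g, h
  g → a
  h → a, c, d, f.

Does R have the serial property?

Yes

Serial: yes — every world has a successor (e.g. a R b).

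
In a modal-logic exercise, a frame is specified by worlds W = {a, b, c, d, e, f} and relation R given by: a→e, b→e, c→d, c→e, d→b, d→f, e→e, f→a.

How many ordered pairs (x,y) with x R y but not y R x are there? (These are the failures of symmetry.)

7

Enumerating: (a,e), (b,e), (c,d), (c,e), (d,b), (d,f), (f,a).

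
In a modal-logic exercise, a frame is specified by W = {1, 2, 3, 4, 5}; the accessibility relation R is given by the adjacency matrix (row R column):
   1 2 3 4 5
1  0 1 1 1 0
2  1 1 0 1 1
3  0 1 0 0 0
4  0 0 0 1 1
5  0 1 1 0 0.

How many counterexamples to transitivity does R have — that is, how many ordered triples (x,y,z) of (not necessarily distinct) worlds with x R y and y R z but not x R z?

Enumerating: (1,2,1), (1,2,5), (1,4,5), (2,1,3), (2,5,3), (3,2,1), (3,2,4), (3,2,5), (4,5,2), (4,5,3), (5,2,1), (5,2,4), (5,2,5).

13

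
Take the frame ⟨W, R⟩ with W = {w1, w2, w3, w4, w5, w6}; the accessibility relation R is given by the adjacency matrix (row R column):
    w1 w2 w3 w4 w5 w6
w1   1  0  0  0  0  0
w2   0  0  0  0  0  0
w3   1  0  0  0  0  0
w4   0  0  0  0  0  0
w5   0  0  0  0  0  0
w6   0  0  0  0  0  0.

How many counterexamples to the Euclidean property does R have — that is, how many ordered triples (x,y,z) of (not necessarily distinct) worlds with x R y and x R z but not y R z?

0

R is Euclidean; there are no such tuples.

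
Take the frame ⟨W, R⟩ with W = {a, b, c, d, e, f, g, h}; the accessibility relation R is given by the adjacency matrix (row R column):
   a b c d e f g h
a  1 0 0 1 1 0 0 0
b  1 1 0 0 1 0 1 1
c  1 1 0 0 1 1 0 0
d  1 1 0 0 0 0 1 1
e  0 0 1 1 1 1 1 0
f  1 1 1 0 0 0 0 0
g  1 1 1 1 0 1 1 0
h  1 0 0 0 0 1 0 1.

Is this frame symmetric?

Symmetric: no — a R e but not e R a.

No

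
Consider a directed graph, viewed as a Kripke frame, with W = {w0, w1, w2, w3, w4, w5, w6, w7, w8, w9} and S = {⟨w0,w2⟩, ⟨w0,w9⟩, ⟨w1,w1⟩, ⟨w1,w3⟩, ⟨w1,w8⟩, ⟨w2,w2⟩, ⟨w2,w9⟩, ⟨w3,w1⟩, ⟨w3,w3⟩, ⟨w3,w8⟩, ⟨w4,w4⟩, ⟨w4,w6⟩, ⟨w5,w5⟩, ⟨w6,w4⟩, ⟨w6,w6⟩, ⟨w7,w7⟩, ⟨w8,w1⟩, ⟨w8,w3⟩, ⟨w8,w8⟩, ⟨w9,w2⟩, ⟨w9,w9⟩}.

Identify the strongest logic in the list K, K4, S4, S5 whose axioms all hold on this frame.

K4

Transitive (axiom 4): yes — every two-step S-path is closed by a direct edge.
Reflexive (axiom T): no — w0 is not related to itself.
Euclidean (axiom 5): yes — any two successors of a common world are S-related.
So F validates K, K4; S4 would additionally require S to be reflexive. The strongest is K4.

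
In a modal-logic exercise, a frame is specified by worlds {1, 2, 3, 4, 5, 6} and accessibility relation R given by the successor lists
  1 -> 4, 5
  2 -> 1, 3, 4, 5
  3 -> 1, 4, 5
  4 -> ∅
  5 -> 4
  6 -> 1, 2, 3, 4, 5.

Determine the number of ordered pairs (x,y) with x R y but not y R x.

Enumerating: (1,4), (1,5), (2,1), (2,3), (2,4), (2,5), (3,1), (3,4), (3,5), (5,4), (6,1), (6,2), (6,3), (6,4), (6,5).

15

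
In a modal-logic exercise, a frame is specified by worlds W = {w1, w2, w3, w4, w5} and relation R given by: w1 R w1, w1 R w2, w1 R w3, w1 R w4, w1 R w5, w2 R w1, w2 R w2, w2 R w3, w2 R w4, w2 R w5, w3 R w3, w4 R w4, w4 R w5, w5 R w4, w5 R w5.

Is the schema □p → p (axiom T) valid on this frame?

Yes

By correspondence theory, T is valid on a frame iff R is reflexive.
Reflexive: yes — every world is R-related to itself.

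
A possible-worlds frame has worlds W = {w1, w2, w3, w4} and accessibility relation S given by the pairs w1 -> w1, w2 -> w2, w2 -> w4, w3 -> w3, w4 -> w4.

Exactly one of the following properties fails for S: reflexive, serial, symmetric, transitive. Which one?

Reflexive: yes — every world is S-related to itself.
Serial: yes — every world has a successor (e.g. w1 S w1).
Symmetric: no — w2 S w4 but not w4 S w2.
Transitive: yes — every two-step S-path is closed by a direct edge.
Only symmetric fails.

symmetric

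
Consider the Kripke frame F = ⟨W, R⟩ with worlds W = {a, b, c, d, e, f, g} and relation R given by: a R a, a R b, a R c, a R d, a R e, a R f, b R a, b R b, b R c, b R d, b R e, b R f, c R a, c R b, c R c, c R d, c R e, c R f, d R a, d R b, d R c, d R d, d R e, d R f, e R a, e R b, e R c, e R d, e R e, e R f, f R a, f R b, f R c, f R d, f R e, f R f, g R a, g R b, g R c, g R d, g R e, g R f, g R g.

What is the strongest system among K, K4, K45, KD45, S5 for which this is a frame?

Transitive (axiom 4): yes — every two-step R-path is closed by a direct edge.
Euclidean (axiom 5): no — g R a and g R g, but not a R g.
Serial (axiom D): yes — every world has a successor (e.g. a R a).
Reflexive (axiom T): yes — every world is R-related to itself.
So F validates K, K4; K45 would additionally require R to be Euclidean. The strongest is K4.

K4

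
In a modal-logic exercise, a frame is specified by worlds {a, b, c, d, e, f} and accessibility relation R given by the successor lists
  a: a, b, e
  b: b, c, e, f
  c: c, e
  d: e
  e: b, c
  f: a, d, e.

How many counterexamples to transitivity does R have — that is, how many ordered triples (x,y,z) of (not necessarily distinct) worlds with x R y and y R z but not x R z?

14

Enumerating: (a,b,c), (a,b,f), (a,e,c), (b,f,a), (b,f,d), (c,e,b), (d,e,b), (d,e,c), (e,b,e), (e,b,f), (e,c,e), (f,a,b), (f,e,b), (f,e,c).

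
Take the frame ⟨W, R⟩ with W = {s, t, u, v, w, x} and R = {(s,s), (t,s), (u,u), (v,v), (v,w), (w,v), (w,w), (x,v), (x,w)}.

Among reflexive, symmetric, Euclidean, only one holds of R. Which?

Reflexive: no — t is not related to itself.
Symmetric: no — t R s but not s R t.
Euclidean: yes — any two successors of a common world are R-related.
Only Euclidean holds.

Euclidean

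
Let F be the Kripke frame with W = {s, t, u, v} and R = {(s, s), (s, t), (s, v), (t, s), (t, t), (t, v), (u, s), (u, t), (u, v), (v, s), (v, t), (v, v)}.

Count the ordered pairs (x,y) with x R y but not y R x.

3

Enumerating: (u,s), (u,t), (u,v).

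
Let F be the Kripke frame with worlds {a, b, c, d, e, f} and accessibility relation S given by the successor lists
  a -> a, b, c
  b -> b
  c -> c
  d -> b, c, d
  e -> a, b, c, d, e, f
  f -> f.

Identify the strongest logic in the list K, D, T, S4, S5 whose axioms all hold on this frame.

S4

Serial (axiom D): yes — every world has a successor (e.g. a S a).
Reflexive (axiom T): yes — every world is S-related to itself.
Transitive (axiom 4): yes — every two-step S-path is closed by a direct edge.
Euclidean (axiom 5): no — a S b and a S c, but not b S c.
So F validates K, D, T, S4; S5 would additionally require S to be Euclidean. The strongest is S4.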